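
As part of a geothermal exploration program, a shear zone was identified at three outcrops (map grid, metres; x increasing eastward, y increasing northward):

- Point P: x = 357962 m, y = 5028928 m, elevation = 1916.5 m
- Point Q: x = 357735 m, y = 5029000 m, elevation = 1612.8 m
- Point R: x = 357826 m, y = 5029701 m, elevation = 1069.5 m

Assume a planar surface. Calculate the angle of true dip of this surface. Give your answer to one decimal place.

54.3°

Let the plane be z = a·x + b·y + c.
Point Q−Point P: −227a + 72b = −303.7;  Point R−Point P: −136a + 773b = −847.
Solving gives a = 1.04887, b = −0.91119.
Gradient magnitude |∇z| = √(a² + b²) = √(1.10013 + 0.83028) = 1.38939.
True dip = arctan(1.38939) = 54.3°, dipping toward NW (azimuth ≈ 311°).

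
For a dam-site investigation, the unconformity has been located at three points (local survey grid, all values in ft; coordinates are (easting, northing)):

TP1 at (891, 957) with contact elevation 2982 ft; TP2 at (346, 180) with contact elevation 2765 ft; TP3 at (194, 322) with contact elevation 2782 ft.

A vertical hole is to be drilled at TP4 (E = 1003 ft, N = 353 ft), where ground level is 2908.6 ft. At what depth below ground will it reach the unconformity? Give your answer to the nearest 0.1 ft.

47.0 ft

Two edge vectors: TP1→TP2 = (-545, -777, -217), TP1→TP3 = (-697, -635, -200).
Normal n = (TP1→TP2) × (TP1→TP3) = (17605, 42249, -195494).
So ∂z/∂E = −n_x/n_z = 0.090054 and ∂z/∂N = −n_y/n_z = 0.216114.
Intercept c from TP1: 2982 − 80.24 − 206.82 = 2694.94.
At (1003, 353): z_contact = 90.32 + 76.29 + 2694.94 = 2861.55 ft.
Depth below ground = 2908.6 − 2861.55 = 47.0 ft.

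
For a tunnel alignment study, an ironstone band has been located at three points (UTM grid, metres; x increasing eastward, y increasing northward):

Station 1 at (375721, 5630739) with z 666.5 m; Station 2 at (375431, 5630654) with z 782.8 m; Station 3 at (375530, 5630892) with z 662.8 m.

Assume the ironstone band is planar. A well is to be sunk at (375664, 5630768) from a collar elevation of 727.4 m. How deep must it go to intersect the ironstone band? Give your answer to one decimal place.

55.6 m

Two edge vectors: Station 1→Station 2 = (-290, -85, 116.3), Station 1→Station 3 = (-191, 153, -3.7).
Normal n = (Station 1→Station 2) × (Station 1→Station 3) = (-17479.4, -23286.3, -60605).
So ∂z/∂x = −n_x/n_z = −0.288415147 and ∂z/∂y = −n_y/n_z = −0.384230674.
Intercept c from Station 1: 666.5 + 108363.63 + 2163502.64 = 2272532.77.
At (375664, 5630768): z_contact = −108347.19 − 2163513.78 + 2272532.77 = 671.80 m.
Depth below ground = 727.4 − 671.80 = 55.6 m.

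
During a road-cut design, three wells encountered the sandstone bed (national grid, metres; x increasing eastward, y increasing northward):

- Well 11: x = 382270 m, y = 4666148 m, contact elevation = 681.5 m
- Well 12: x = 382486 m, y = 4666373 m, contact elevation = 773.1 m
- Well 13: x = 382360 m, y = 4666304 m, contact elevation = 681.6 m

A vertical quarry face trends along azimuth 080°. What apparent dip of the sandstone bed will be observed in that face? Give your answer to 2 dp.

Two edge vectors: Well 11→Well 12 = (216, 225, 91.6), Well 11→Well 13 = (90, 156, 0.1).
Normal n = (Well 11→Well 12) × (Well 11→Well 13) = (-14267.1, 8222.4, 13446).
So ∂z/∂x = −n_x/n_z = 1.06107 and ∂z/∂y = −n_y/n_z = −0.61151.
Unit vector along 080° is (sin 80°, cos 80°) = (0.9848, 0.1736).
Slope in that direction = a·(0.9848) + b·(0.1736) = 0.93876.
Apparent dip = arctan|0.93876| = 43.19° (true dip is 50.8°, so apparent ≤ true as expected).

43.19°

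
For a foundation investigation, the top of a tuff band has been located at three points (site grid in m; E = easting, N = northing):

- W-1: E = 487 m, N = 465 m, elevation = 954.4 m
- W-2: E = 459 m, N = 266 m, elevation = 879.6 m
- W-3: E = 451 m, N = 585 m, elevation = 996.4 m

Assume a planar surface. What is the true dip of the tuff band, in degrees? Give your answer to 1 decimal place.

20.4°

Two edge vectors: W-1→W-2 = (-28, -199, -74.8), W-1→W-3 = (-36, 120, 42).
Normal n = (W-1→W-2) × (W-1→W-3) = (618, 3868.8, -10524).
So ∂z/∂E = −n_x/n_z = 0.05872 and ∂z/∂N = −n_y/n_z = 0.36762.
Gradient magnitude |∇z| = √(a² + b²) = √(0.00345 + 0.13514) = 0.37228.
True dip = arctan(0.37228) = 20.4°, dipping toward S (azimuth ≈ 189°).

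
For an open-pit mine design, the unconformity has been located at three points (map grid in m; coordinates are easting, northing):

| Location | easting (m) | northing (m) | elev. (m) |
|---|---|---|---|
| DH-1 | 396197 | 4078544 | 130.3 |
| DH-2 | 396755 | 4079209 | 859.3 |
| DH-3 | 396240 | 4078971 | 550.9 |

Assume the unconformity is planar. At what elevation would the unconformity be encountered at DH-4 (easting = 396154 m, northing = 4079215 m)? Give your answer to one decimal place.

774.6 m

Two edge vectors: DH-1→DH-2 = (558, 665, 729), DH-1→DH-3 = (43, 427, 420.6).
Normal n = (DH-1→DH-2) × (DH-1→DH-3) = (-31584, -203347.8, 209671).
So ∂z/∂easting = −n_x/n_z = 0.150635996 and ∂z/∂northing = −n_y/n_z = 0.969842277.
Intercept c from DH-1: 130.3 − 59681.53 − 3955544.40 = −4015095.63.
At (396154, 4079215): z = 59675.1 + 3956195.2 − 4015095.63 = 774.6 m.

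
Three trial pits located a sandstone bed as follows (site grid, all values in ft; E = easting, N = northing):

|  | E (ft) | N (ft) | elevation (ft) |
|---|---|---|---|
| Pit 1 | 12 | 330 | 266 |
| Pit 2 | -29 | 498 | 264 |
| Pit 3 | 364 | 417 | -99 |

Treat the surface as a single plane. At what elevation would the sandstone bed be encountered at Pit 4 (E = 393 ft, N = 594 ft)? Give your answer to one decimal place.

Let the plane be z = a·E + b·N + c.
Pit 2−Pit 1: −41a + 168b = −2;  Pit 3−Pit 1: 352a + 87b = −365.
Solving gives a = −0.97517, b = −0.24989.
Then c = 266 − a·12 − b·330 = 360.17.
At (393, 594): z = −383.2 − 148.4 + 360.17 = -171.5 ft.

-171.5 ft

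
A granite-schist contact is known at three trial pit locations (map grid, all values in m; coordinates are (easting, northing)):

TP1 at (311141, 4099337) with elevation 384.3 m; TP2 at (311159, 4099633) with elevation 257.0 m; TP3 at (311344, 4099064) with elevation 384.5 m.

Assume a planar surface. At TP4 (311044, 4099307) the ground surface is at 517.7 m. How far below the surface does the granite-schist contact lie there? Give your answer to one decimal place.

69.7 m

Let the plane be z = a·E + b·N + c.
TP2−TP1: 18a + 296b = −127.3;  TP3−TP1: 203a − 273b = 0.2.
Solving gives a = −0.533732808, b = −0.397610843.
Then c = 384.3 − a·311141 − b·4099337 = 1796391.30.
At (311044, 4099307): z_contact = −166014.39 − 1629928.91 + 1796391.30 = 448.00 m.
Depth below ground = 517.7 − 448.00 = 69.7 m.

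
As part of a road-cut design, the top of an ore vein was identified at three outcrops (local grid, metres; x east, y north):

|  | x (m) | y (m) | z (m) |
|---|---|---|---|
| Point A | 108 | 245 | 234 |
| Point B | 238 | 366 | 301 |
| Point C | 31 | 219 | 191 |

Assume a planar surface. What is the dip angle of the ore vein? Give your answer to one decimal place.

Let the plane be z = a·x + b·y + c.
Point B−Point A: 130a + 121b = 67;  Point C−Point A: −77a − 26b = −43.
Solving gives a = 0.58295, b = −0.07260.
Gradient magnitude |∇z| = √(a² + b²) = √(0.33984 + 0.00527) = 0.58746.
True dip = arctan(0.58746) = 30.4°, dipping toward W (azimuth ≈ 277°).

30.4°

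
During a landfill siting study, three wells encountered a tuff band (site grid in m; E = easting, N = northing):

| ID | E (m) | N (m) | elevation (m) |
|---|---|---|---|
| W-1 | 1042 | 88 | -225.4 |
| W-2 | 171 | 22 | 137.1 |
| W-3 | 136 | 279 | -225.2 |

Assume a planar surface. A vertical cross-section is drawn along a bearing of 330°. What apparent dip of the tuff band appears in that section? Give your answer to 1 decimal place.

Two edge vectors: W-1→W-2 = (-871, -66, 362.5), W-1→W-3 = (-906, 191, 0.2).
Normal n = (W-1→W-2) × (W-1→W-3) = (-69250.7, -328250.8, -226157).
So ∂z/∂E = −n_x/n_z = −0.30621 and ∂z/∂N = −n_y/n_z = −1.45143.
Unit vector along 330° is (sin 330°, cos 330°) = (-0.5000, 0.8660).
Slope in that direction = a·(-0.5000) + b·(0.8660) = −1.10387.
Apparent dip = arctan|1.10387| = 47.8° (true dip is 56.0°, so apparent ≤ true as expected).

47.8°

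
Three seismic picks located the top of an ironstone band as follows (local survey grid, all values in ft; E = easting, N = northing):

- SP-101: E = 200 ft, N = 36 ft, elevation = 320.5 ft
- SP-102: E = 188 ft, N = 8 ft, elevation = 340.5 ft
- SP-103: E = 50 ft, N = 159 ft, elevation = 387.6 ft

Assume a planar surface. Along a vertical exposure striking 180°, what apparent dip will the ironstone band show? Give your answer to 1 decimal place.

21.1°

Let the plane be z = a·E + b·N + c.
SP-102−SP-101: −12a − 28b = 20;  SP-103−SP-101: −150a + 123b = 67.1.
Solving gives a = −0.76441, b = −0.38668.
Unit vector along 180° is (sin 180°, cos 180°) = (0.0000, -1.0000).
Slope in that direction = a·(0.0000) + b·(-1.0000) = 0.38668.
Apparent dip = arctan|0.38668| = 21.1° (true dip is 40.6°, so apparent ≤ true as expected).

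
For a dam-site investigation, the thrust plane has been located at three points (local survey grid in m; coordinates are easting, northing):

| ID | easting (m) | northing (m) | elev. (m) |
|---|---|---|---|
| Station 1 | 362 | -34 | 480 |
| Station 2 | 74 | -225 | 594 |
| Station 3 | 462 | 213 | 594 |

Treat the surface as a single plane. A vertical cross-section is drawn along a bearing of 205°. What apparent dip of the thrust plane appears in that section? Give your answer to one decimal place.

Two edge vectors: Station 1→Station 2 = (-288, -191, 114), Station 1→Station 3 = (100, 247, 114).
Normal n = (Station 1→Station 2) × (Station 1→Station 3) = (-49932, 44232, -52036).
So ∂z/∂easting = −n_x/n_z = −0.95957 and ∂z/∂northing = −n_y/n_z = 0.85003.
Unit vector along 205° is (sin 205°, cos 205°) = (-0.4226, -0.9063).
Slope in that direction = a·(-0.4226) + b·(-0.9063) = −0.36486.
Apparent dip = arctan|0.36486| = 20.0° (true dip is 52.0°, so apparent ≤ true as expected).

20.0°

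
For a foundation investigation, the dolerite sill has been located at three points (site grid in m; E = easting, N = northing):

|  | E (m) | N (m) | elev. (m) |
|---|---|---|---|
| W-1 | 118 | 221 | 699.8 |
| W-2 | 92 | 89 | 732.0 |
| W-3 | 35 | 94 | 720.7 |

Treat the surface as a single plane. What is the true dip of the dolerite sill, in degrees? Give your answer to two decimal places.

18.16°

Let the plane be z = a·E + b·N + c.
W-2−W-1: −26a − 132b = 32.2;  W-3−W-1: −83a − 127b = 20.9.
Solving gives a = 0.17384, b = −0.27818.
Gradient magnitude |∇z| = √(a² + b²) = √(0.03022 + 0.07738) = 0.32803.
True dip = arctan(0.32803) = 18.16°, dipping toward NNW (azimuth ≈ 328°).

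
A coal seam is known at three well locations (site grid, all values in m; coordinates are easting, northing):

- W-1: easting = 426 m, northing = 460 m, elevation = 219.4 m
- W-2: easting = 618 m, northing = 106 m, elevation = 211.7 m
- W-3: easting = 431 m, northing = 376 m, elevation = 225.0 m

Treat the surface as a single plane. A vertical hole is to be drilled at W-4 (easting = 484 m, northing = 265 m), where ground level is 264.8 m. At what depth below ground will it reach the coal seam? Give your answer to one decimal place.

40.9 m

Two edge vectors: W-1→W-2 = (192, -354, -7.7), W-1→W-3 = (5, -84, 5.6).
Normal n = (W-1→W-2) × (W-1→W-3) = (-2629.2, -1113.7, -14358).
So ∂z/∂easting = −n_x/n_z = −0.18312 and ∂z/∂northing = −n_y/n_z = −0.07757.
Intercept c from W-1: 219.4 + 78.01 + 35.68 = 333.09.
At (484, 265): z_contact = −88.63 − 20.56 + 333.09 = 223.90 m.
Depth below ground = 264.8 − 223.90 = 40.9 m.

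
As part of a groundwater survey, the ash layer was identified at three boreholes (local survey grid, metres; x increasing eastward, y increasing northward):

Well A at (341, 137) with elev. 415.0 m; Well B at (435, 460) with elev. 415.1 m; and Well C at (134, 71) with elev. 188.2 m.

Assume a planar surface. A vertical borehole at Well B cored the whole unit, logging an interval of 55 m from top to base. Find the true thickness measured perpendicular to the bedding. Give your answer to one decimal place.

Let the plane be z = a·x + b·y + c.
Well B−Well A: 94a + 323b = 0.1;  Well C−Well A: −207a − 66b = −226.8.
Solving gives a = 1.20761, b = −0.35113.
|∇z| = √(a²+b²) = 1.25762, so dip δ = arctan(1.25762) = 51.51°.
True thickness = vertical thickness × cos δ = 55 × cos 51.51° = 34.2 m.

34.2 m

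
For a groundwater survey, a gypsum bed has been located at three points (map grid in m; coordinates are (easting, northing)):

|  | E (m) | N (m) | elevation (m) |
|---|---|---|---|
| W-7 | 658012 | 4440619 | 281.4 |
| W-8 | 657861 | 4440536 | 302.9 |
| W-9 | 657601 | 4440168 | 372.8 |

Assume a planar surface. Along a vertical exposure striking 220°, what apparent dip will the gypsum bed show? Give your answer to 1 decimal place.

Let the plane be z = a·E + b·N + c.
W-8−W-7: −151a − 83b = 21.5;  W-9−W-7: −411a − 451b = 91.4.
Solving gives a = −0.06209, b = −0.14608.
Unit vector along 220° is (sin 220°, cos 220°) = (-0.6428, -0.7660).
Slope in that direction = a·(-0.6428) + b·(-0.7660) = 0.15181.
Apparent dip = arctan|0.15181| = 8.6° (true dip is 9.0°, so apparent ≤ true as expected).

8.6°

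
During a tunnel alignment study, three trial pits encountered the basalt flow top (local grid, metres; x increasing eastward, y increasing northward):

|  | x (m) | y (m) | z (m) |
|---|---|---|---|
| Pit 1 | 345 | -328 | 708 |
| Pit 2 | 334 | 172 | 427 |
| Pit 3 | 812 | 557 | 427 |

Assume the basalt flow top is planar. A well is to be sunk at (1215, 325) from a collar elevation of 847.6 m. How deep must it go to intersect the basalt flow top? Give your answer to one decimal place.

113.2 m

Two edge vectors: Pit 1→Pit 2 = (-11, 500, -281), Pit 1→Pit 3 = (467, 885, -281).
Normal n = (Pit 1→Pit 2) × (Pit 1→Pit 3) = (108185, -134318, -243235).
So ∂z/∂x = −n_x/n_z = 0.444776 and ∂z/∂y = −n_y/n_z = −0.552215.
Intercept c from Pit 1: 708 − 153.45 − 181.13 = 373.43.
At (1215, 325): z_contact = 540.40 − 179.47 + 373.43 = 734.36 m.
Depth below ground = 847.6 − 734.36 = 113.2 m.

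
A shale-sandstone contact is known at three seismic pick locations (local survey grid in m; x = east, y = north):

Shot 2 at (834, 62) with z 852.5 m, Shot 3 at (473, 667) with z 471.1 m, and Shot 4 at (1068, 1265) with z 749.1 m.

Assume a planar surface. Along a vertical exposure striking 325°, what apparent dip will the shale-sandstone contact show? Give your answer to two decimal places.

29.89°

Let the plane be z = a·x + b·y + c.
Shot 3−Shot 2: −361a + 605b = −381.4;  Shot 4−Shot 2: 234a + 1203b = −103.4.
Solving gives a = 0.68814, b = −0.21980.
Unit vector along 325° is (sin 325°, cos 325°) = (-0.5736, 0.8192).
Slope in that direction = a·(-0.5736) + b·(0.8192) = −0.57475.
Apparent dip = arctan|0.57475| = 29.89° (true dip is 35.8°, so apparent ≤ true as expected).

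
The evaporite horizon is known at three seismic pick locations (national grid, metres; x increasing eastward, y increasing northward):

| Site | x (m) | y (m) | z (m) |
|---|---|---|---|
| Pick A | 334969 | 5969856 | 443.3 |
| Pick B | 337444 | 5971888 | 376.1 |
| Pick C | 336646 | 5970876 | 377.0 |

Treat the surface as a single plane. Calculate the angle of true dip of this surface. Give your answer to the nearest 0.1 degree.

5.4°

Two edge vectors: Pick A→Pick B = (2475, 2032, -67.2), Pick A→Pick C = (1677, 1020, -66.3).
Normal n = (Pick A→Pick B) × (Pick A→Pick C) = (-66177.6, 51398.1, -883164).
So ∂z/∂x = −n_x/n_z = −0.07493 and ∂z/∂y = −n_y/n_z = 0.05820.
Gradient magnitude |∇z| = √(a² + b²) = √(0.00561 + 0.00339) = 0.09488.
True dip = arctan(0.09488) = 5.4°, dipping toward SE (azimuth ≈ 128°).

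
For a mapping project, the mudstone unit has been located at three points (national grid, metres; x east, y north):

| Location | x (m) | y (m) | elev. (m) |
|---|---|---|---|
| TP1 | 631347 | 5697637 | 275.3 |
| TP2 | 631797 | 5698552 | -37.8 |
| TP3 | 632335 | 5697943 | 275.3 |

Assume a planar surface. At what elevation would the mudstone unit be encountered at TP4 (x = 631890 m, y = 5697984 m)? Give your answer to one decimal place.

203.1 m

Let the plane be z = a·x + b·y + c.
TP2−TP1: 450a + 915b = −313.1;  TP3−TP1: 988a + 306b = 0.
Solving gives a = 0.125024272, b = −0.403673139.
Then c = 275.3 − a·631347 − b·5697637 = 2221324.61.
At (631890, 5697984): z = 79001.6 − 2300123.1 + 2221324.61 = 203.1 m.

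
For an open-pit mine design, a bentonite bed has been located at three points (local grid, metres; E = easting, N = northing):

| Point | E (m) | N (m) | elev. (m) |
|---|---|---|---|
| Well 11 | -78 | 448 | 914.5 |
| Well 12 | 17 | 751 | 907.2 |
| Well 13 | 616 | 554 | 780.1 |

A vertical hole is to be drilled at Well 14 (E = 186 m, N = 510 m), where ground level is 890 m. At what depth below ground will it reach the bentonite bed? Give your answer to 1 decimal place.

Let the plane be z = a·E + b·N + c.
Well 12−Well 11: 95a + 303b = −7.3;  Well 13−Well 11: 694a + 106b = −134.4.
Solving gives a = −0.19954, b = 0.03847.
Then c = 914.5 − a·-78 − b·448 = 881.70.
At (186, 510): z_contact = −37.11 + 19.62 + 881.70 = 864.21 m.
Depth below ground = 890 − 864.21 = 25.8 m.

25.8 m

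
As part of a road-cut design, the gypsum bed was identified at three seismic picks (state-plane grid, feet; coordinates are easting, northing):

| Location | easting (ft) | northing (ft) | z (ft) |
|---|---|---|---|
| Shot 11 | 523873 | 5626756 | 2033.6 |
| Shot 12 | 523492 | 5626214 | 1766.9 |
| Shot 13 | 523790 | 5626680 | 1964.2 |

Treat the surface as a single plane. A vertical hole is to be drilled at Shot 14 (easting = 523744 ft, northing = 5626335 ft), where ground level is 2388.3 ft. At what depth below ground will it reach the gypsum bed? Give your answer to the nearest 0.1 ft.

Two edge vectors: Shot 11→Shot 12 = (-381, -542, -266.7), Shot 11→Shot 13 = (-83, -76, -69.4).
Normal n = (Shot 11→Shot 12) × (Shot 11→Shot 13) = (17345.6, -4305.3, -16030).
So ∂z/∂easting = −n_x/n_z = 1.082071117 and ∂z/∂northing = −n_y/n_z = −0.268577667.
Intercept c from Shot 11: 2033.6 − 566867.84 + 1511221.00 = 946386.76.
At (523744, 5626335): z_contact = 566728.25 − 1511107.93 + 946386.76 = 2007.08 ft.
Depth below ground = 2388.3 − 2007.08 = 381.2 ft.

381.2 ft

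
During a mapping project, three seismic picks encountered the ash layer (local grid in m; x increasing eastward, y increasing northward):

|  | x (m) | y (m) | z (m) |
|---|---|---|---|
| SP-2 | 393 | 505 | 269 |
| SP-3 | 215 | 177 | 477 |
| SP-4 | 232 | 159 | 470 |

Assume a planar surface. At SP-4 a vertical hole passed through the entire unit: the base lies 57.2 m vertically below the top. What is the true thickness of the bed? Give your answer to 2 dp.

Two edge vectors: SP-2→SP-3 = (-178, -328, 208), SP-2→SP-4 = (-161, -346, 201).
Normal n = (SP-2→SP-3) × (SP-2→SP-4) = (6040, 2290, 8780).
So ∂z/∂x = −n_x/n_z = −0.68793 and ∂z/∂y = −n_y/n_z = −0.26082.
|∇z| = √(a²+b²) = 0.73571, so dip δ = arctan(0.73571) = 36.34°.
True thickness = vertical thickness × cos δ = 57.2 × cos 36.34° = 46.07 m.

46.07 m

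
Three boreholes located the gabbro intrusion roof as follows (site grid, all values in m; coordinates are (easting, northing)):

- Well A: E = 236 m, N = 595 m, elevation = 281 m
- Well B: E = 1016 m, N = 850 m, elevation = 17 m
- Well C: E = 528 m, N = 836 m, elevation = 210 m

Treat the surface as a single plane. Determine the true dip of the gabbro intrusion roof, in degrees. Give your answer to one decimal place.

Two edge vectors: Well A→Well B = (780, 255, -264), Well A→Well C = (292, 241, -71).
Normal n = (Well A→Well B) × (Well A→Well C) = (45519, -21708, 113520).
So ∂z/∂E = −n_x/n_z = −0.40098 and ∂z/∂N = −n_y/n_z = 0.19123.
Gradient magnitude |∇z| = √(a² + b²) = √(0.16078 + 0.03657) = 0.44424.
True dip = arctan(0.44424) = 24.0°, dipping toward ESE (azimuth ≈ 115°).

24.0°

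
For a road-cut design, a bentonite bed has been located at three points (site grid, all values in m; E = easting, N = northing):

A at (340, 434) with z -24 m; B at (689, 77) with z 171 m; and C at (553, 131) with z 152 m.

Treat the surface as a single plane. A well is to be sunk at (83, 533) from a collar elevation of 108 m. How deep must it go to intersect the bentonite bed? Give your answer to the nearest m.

166 m

Two edge vectors: A→B = (349, -357, 195), A→C = (213, -303, 176).
Normal n = (A→B) × (A→C) = (-3747, -19889, -29706).
So ∂z/∂E = −n_x/n_z = −0.12614 and ∂z/∂N = −n_y/n_z = −0.66953.
Intercept c from A: -24 + 42.89 + 290.58 = 309.46.
At (83, 533): z_contact = −10.5 − 356.9 + 309.46 = -57.9 m.
Depth below ground = 108 − (-57.9) = 166 m.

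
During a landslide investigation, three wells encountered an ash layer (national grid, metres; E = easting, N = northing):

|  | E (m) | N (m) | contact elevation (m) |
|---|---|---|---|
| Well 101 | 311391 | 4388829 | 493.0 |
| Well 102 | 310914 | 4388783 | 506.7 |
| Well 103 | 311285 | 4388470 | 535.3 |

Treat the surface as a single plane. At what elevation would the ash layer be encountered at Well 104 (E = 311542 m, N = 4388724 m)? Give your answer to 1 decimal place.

Let the plane be z = a·E + b·N + c.
Well 102−Well 101: −477a − 46b = 13.7;  Well 103−Well 101: −106a − 359b = 42.3.
Solving gives a = −0.017867125, b = −0.112551768.
Then c = 493 − a·311391 − b·4388829 = 500027.13.
At (311542, 4388724): z = −5566.4 − 493958.6 + 500027.13 = 502.1 m.

502.1 m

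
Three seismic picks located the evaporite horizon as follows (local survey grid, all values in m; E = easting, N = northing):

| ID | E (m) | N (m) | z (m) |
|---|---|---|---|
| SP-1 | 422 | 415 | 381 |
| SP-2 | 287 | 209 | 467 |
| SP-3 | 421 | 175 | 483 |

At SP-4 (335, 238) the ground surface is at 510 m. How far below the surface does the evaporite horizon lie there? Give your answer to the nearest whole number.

55 m

Let the plane be z = a·E + b·N + c.
SP-2−SP-1: −135a − 206b = 86;  SP-3−SP-1: −1a − 240b = 102.
Solving gives a = 0.01155, b = −0.42505.
Then c = 381 − a·422 − b·415 = 552.52.
At (335, 238): z_contact = 3.9 − 101.2 + 552.52 = 455.2 m.
Depth below ground = 510 − 455.2 = 55 m.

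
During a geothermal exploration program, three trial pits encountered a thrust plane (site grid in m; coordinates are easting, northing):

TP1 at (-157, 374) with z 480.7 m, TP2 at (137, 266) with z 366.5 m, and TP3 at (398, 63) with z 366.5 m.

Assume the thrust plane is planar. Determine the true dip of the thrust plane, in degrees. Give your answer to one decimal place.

50.2°

Two edge vectors: TP1→TP2 = (294, -108, -114.2), TP1→TP3 = (555, -311, -114.2).
Normal n = (TP1→TP2) × (TP1→TP3) = (-23182.6, -29806.2, -31494).
So ∂z/∂easting = −n_x/n_z = −0.73610 and ∂z/∂northing = −n_y/n_z = −0.94641.
Gradient magnitude |∇z| = √(a² + b²) = √(0.54184 + 0.89569) = 1.19897.
True dip = arctan(1.19897) = 50.2°, dipping toward NE (azimuth ≈ 038°).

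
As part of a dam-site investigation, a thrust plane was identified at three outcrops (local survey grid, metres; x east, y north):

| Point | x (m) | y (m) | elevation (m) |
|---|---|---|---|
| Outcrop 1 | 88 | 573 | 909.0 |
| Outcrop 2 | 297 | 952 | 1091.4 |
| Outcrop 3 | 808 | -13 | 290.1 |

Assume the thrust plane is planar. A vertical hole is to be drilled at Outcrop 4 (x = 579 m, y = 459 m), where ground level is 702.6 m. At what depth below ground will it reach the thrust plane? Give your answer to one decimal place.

Two edge vectors: Outcrop 1→Outcrop 2 = (209, 379, 182.4), Outcrop 1→Outcrop 3 = (720, -586, -618.9).
Normal n = (Outcrop 1→Outcrop 2) × (Outcrop 1→Outcrop 3) = (-127676.7, 260678.1, -395354).
So ∂z/∂x = −n_x/n_z = −0.32294 and ∂z/∂y = −n_y/n_z = 0.65935.
Intercept c from Outcrop 1: 909 + 28.42 − 377.81 = 559.61.
At (579, 459): z_contact = −186.98 + 302.64 + 559.61 = 675.27 m.
Depth below ground = 702.6 − 675.27 = 27.3 m.

27.3 m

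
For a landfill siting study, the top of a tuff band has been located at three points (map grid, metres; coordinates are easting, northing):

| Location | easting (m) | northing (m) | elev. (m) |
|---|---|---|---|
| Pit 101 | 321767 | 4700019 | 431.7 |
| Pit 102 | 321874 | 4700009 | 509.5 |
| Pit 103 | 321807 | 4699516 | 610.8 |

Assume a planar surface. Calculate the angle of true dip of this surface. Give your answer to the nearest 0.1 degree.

37.3°

Two edge vectors: Pit 101→Pit 102 = (107, -10, 77.8), Pit 101→Pit 103 = (40, -503, 179.1).
Normal n = (Pit 101→Pit 102) × (Pit 101→Pit 103) = (37342.4, -16051.7, -53421).
So ∂z/∂easting = −n_x/n_z = 0.69902 and ∂z/∂northing = −n_y/n_z = −0.30048.
Gradient magnitude |∇z| = √(a² + b²) = √(0.48863 + 0.09029) = 0.76087.
True dip = arctan(0.76087) = 37.3°, dipping toward WNW (azimuth ≈ 293°).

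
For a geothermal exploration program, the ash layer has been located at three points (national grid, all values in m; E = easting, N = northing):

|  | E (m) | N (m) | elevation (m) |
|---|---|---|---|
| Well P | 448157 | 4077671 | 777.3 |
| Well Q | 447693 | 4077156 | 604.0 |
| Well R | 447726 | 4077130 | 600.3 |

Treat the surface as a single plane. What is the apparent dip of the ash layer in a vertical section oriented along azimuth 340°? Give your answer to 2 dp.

Let the plane be z = a·E + b·N + c.
Well Q−Well P: −464a − 515b = −173.3;  Well R−Well P: −431a − 541b = −177.
Solving gives a = 0.08948, b = 0.25588.
Unit vector along 340° is (sin 340°, cos 340°) = (-0.3420, 0.9397).
Slope in that direction = a·(-0.3420) + b·(0.9397) = 0.20985.
Apparent dip = arctan|0.20985| = 11.85° (true dip is 15.2°, so apparent ≤ true as expected).

11.85°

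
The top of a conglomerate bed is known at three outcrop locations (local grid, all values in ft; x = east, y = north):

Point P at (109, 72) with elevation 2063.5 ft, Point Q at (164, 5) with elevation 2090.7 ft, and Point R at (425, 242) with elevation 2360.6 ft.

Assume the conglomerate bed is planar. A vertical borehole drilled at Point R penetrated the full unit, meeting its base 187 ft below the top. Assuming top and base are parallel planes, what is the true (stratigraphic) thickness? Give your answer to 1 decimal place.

Let the plane be z = a·x + b·y + c.
Point Q−Point P: 55a − 67b = 27.2;  Point R−Point P: 316a + 170b = 297.1.
Solving gives a = 0.80367, b = 0.25376.
|∇z| = √(a²+b²) = 0.84278, so dip δ = arctan(0.84278) = 40.12°.
True thickness = vertical thickness × cos δ = 187 × cos 40.12° = 143.0 ft.

143.0 ft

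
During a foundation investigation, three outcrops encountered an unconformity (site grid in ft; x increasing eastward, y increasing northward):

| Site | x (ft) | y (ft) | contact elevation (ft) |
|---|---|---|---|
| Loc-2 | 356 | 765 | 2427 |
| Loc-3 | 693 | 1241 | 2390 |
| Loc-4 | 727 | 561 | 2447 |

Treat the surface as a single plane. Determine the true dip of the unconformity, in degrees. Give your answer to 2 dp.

4.79°

Let the plane be z = a·x + b·y + c.
Loc-3−Loc-2: 337a + 476b = −37;  Loc-4−Loc-2: 371a − 204b = 20.
Solving gives a = 0.00804, b = −0.08342.
Gradient magnitude |∇z| = √(a² + b²) = √(0.00006 + 0.00696) = 0.08381.
True dip = arctan(0.08381) = 4.79°, dipping toward N (azimuth ≈ 354°).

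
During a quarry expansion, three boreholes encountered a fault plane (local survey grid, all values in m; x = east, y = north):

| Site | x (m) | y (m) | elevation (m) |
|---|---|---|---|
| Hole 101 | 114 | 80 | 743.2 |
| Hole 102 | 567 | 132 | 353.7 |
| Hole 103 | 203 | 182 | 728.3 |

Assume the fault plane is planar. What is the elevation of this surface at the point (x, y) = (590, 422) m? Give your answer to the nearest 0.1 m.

526.9 m

Let the plane be z = a·x + b·y + c.
Hole 102−Hole 101: 453a + 52b = −389.5;  Hole 103−Hole 101: 89a + 102b = −14.9.
Solving gives a = −0.93689, b = 0.67141.
Then c = 743.2 − a·114 − b·80 = 796.29.
At (590, 422): z = −552.8 + 283.3 + 796.29 = 526.9 m.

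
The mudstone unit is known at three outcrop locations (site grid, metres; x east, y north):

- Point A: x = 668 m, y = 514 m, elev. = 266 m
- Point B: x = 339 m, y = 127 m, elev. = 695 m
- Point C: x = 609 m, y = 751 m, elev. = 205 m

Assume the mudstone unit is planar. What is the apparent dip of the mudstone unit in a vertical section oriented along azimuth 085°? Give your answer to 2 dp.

Two edge vectors: Point A→Point B = (-329, -387, 429), Point A→Point C = (-59, 237, -61).
Normal n = (Point A→Point B) × (Point A→Point C) = (-78066, -45380, -100806).
So ∂z/∂x = −n_x/n_z = −0.77442 and ∂z/∂y = −n_y/n_z = −0.45017.
Unit vector along 085° is (sin 85°, cos 85°) = (0.9962, 0.0872).
Slope in that direction = a·(0.9962) + b·(0.0872) = −0.81071.
Apparent dip = arctan|0.81071| = 39.03° (true dip is 41.9°, so apparent ≤ true as expected).

39.03°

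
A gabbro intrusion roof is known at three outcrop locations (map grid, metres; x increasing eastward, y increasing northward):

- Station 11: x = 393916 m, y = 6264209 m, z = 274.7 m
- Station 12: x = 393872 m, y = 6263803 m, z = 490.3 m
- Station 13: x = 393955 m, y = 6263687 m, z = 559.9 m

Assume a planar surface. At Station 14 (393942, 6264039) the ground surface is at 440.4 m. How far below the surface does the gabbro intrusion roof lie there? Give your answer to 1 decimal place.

Two edge vectors: Station 11→Station 12 = (-44, -406, 215.6), Station 11→Station 13 = (39, -522, 285.2).
Normal n = (Station 11→Station 12) × (Station 11→Station 13) = (-3248, 20957.2, 38802).
So ∂z/∂x = −n_x/n_z = 0.083707025 and ∂z/∂y = −n_y/n_z = −0.540106180.
Intercept c from Station 11: 274.7 − 32973.54 + 3383337.99 = 3350639.16.
At (393942, 6264039): z_contact = 32975.71 − 3383246.18 + 3350639.16 = 368.69 m.
Depth below ground = 440.4 − 368.69 = 71.7 m.

71.7 m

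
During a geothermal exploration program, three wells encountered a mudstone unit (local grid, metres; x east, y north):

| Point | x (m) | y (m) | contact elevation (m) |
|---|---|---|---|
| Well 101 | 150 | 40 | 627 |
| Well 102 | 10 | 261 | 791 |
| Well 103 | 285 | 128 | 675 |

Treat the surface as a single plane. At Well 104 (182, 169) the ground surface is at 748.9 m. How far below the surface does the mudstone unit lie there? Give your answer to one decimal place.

Let the plane be z = a·x + b·y + c.
Well 102−Well 101: −140a + 221b = 164;  Well 103−Well 101: 135a + 88b = 48.
Solving gives a = −0.09071, b = 0.68462.
Then c = 627 − a·150 − b·40 = 613.22.
At (182, 169): z_contact = −16.51 + 115.70 + 613.22 = 712.41 m.
Depth below ground = 748.9 − 712.41 = 36.5 m.

36.5 m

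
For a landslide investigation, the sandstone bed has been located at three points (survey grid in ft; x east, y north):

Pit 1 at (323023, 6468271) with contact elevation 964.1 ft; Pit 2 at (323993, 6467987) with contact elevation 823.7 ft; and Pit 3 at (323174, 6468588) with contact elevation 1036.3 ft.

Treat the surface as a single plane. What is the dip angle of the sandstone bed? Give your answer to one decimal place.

15.1°

Let the plane be z = a·x + b·y + c.
Pit 2−Pit 1: 970a − 284b = −140.4;  Pit 3−Pit 1: 151a + 317b = 72.2.
Solving gives a = −0.06850, b = 0.26039.
Gradient magnitude |∇z| = √(a² + b²) = √(0.00469 + 0.06780) = 0.26925.
True dip = arctan(0.26925) = 15.1°, dipping toward SSE (azimuth ≈ 165°).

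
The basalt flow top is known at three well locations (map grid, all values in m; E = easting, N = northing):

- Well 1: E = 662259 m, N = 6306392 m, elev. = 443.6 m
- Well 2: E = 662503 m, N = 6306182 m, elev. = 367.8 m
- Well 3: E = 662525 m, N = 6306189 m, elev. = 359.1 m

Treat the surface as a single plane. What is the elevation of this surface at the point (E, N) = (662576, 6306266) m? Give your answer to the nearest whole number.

Two edge vectors: Well 1→Well 2 = (244, -210, -75.8), Well 1→Well 3 = (266, -203, -84.5).
Normal n = (Well 1→Well 2) × (Well 1→Well 3) = (2357.6, 455.2, 6328).
So ∂z/∂E = −n_x/n_z = −0.37256637 and ∂z/∂N = −n_y/n_z = −0.07193426.
Intercept c from Well 1: 443.6 + 246735.43 + 453645.64 = 700824.68.
At (662576, 6306266): z = −246853.5 − 453636.6 + 700824.68 = 334.6 m.

335 m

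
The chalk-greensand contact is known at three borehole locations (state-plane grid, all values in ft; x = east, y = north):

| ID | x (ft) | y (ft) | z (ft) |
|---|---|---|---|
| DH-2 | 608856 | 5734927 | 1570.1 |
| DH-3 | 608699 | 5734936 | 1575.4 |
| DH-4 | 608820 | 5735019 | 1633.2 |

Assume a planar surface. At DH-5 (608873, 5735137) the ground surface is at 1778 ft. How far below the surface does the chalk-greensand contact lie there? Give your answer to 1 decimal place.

Let the plane be z = a·x + b·y + c.
DH-3−DH-2: −157a + 9b = 5.3;  DH-4−DH-2: −36a + 92b = 63.1.
Solving gives a = 0.005686969, b = 0.688094901.
Then c = 1570.1 − a·608856 − b·5734927 = −3948066.47.
At (608873, 5735137): z_contact = 3462.64 + 3946318.53 − 3948066.47 = 1714.70 ft.
Depth below ground = 1778 − 1714.70 = 63.3 ft.

63.3 ft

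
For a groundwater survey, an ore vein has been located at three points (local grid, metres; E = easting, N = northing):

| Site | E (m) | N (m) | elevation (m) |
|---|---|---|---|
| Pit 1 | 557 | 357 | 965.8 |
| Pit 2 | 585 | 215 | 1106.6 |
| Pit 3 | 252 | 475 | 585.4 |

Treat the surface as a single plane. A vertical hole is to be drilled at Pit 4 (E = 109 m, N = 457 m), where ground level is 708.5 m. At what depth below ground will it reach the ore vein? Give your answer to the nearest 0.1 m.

242.3 m

Let the plane be z = a·E + b·N + c.
Pit 2−Pit 1: 28a − 142b = 140.8;  Pit 3−Pit 1: −305a + 118b = −380.4.
Solving gives a = 0.93492, b = −0.80720.
Then c = 965.8 − a·557 − b·357 = 733.22.
At (109, 457): z_contact = 101.91 − 368.89 + 733.22 = 466.24 m.
Depth below ground = 708.5 − 466.24 = 242.3 m.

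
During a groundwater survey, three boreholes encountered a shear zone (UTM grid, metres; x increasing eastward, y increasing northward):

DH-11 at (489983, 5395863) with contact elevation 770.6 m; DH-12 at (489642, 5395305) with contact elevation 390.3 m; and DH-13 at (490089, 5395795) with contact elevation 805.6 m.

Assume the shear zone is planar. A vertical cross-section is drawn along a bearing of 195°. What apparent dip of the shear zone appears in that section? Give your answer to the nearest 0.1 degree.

25.4°

Two edge vectors: DH-11→DH-12 = (-341, -558, -380.3), DH-11→DH-13 = (106, -68, 35).
Normal n = (DH-11→DH-12) × (DH-11→DH-13) = (-45390.4, -28376.8, 82336).
So ∂z/∂x = −n_x/n_z = 0.55128 and ∂z/∂y = −n_y/n_z = 0.34465.
Unit vector along 195° is (sin 195°, cos 195°) = (-0.2588, -0.9659).
Slope in that direction = a·(-0.2588) + b·(-0.9659) = −0.47559.
Apparent dip = arctan|0.47559| = 25.4° (true dip is 33.0°, so apparent ≤ true as expected).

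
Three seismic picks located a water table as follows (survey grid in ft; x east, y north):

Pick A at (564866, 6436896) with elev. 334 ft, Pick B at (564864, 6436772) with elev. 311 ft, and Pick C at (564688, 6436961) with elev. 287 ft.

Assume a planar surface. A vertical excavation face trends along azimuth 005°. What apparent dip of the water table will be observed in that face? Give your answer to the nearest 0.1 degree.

11.8°

Let the plane be z = a·x + b·y + c.
Pick B−Pick A: −2a − 124b = −23;  Pick C−Pick A: −178a + 65b = −47.
Solving gives a = 0.32984, b = 0.18016.
Unit vector along 005° is (sin 5°, cos 5°) = (0.0872, 0.9962).
Slope in that direction = a·(0.0872) + b·(0.9962) = 0.20823.
Apparent dip = arctan|0.20823| = 11.8° (true dip is 20.6°, so apparent ≤ true as expected).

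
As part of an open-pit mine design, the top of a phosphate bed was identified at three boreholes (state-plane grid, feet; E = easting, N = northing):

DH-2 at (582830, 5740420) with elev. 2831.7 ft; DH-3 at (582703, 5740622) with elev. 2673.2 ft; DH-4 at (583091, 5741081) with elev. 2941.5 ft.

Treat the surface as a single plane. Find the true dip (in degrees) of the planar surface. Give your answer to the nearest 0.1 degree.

43.5°

Two edge vectors: DH-2→DH-3 = (-127, 202, -158.5), DH-2→DH-4 = (261, 661, 109.8).
Normal n = (DH-2→DH-3) × (DH-2→DH-4) = (126948.1, -27423.9, -136669).
So ∂z/∂E = −n_x/n_z = 0.92887 and ∂z/∂N = −n_y/n_z = −0.20066.
Gradient magnitude |∇z| = √(a² + b²) = √(0.86280 + 0.04026) = 0.95030.
True dip = arctan(0.95030) = 43.5°, dipping toward WNW (azimuth ≈ 282°).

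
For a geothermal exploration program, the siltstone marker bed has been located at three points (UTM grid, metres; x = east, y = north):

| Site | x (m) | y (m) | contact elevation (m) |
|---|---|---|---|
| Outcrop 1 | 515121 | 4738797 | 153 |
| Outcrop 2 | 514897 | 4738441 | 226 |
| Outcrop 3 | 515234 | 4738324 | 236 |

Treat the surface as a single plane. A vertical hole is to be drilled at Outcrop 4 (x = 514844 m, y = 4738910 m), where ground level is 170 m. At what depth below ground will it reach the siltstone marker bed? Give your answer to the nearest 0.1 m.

Let the plane be z = a·x + b·y + c.
Outcrop 2−Outcrop 1: −224a − 356b = 73;  Outcrop 3−Outcrop 1: 113a − 473b = 83.
Solving gives a = −0.034074429, b = −0.183616090.
Then c = 153 − a·515121 − b·4738797 = 887824.83.
At (514844, 4738910): z_contact = −17543.02 − 870140.12 + 887824.83 = 141.69 m.
Depth below ground = 170 − 141.69 = 28.3 m.

28.3 m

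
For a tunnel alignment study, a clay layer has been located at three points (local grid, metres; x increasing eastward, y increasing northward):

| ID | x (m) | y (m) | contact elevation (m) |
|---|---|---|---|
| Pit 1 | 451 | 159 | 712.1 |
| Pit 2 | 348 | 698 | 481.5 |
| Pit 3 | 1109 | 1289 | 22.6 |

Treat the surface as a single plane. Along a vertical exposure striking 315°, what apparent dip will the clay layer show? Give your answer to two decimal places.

9.52°

Let the plane be z = a·x + b·y + c.
Pit 2−Pit 1: −103a + 539b = −230.6;  Pit 3−Pit 1: 658a + 1130b = −689.5.
Solving gives a = −0.23578, b = −0.47288.
Unit vector along 315° is (sin 315°, cos 315°) = (-0.7071, 0.7071).
Slope in that direction = a·(-0.7071) + b·(0.7071) = −0.16766.
Apparent dip = arctan|0.16766| = 9.52° (true dip is 27.9°, so apparent ≤ true as expected).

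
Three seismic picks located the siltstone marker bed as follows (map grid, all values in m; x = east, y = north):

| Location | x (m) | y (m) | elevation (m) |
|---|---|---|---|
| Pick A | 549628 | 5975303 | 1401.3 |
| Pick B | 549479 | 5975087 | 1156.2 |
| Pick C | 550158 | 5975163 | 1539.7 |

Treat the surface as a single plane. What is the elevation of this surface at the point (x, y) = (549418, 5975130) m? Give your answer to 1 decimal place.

Two edge vectors: Pick A→Pick B = (-149, -216, -245.1), Pick A→Pick C = (530, -140, 138.4).
Normal n = (Pick A→Pick B) × (Pick A→Pick C) = (-64208.4, -109281.4, 135340).
So ∂z/∂x = −n_x/n_z = 0.474422935 and ∂z/∂y = −n_y/n_z = 0.807458253.
Intercept c from Pick A: 1401.3 − 260756.13 − 4824807.72 = −5084162.55.
At (549418, 5975130): z = 260656.5 + 4824668.0 − 5084162.55 = 1162.0 m.

1162.0 m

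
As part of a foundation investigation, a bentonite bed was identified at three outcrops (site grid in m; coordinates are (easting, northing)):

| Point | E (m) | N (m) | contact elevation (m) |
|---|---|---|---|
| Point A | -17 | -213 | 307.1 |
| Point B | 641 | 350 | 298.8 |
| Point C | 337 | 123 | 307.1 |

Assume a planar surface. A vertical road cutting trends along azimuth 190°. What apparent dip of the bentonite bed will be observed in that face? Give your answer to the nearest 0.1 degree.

6.3°

Let the plane be z = a·E + b·N + c.
Point B−Point A: 658a + 563b = −8.3;  Point C−Point A: 354a + 336b = 0.
Solving gives a = −0.12801, b = 0.13487.
Unit vector along 190° is (sin 190°, cos 190°) = (-0.1736, -0.9848).
Slope in that direction = a·(-0.1736) + b·(-0.9848) = −0.11059.
Apparent dip = arctan|0.11059| = 6.3° (true dip is 10.5°, so apparent ≤ true as expected).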